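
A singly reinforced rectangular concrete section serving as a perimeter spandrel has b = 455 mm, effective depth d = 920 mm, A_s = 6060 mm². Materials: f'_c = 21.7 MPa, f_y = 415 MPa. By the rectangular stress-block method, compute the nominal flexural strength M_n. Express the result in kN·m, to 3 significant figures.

M_n ≈ 1940 kN·m

T = A_s f_y = 6060 × 415 = 2514900 N = 2514.9 kN.
From C = T: a = T/(0.85 f'_c b) = 2514900/(0.85 × 21.7 × 455) = 299.66 mm.
M_n = T(d − a/2) = 2514.9 kN × (920 − 149.83) mm = 1936.90 kN·m.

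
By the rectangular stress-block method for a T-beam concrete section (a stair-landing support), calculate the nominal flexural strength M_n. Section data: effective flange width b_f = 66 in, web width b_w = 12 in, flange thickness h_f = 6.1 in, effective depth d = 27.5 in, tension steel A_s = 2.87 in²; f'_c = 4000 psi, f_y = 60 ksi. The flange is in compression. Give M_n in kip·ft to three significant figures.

Tension: T = A_s f_y = 2.87 × 60 = 172.2 kips.
Try a within the flange: a = T/(0.85 f'_c b_f) = 172.2/(0.85 × 4 × 66) = 0.767 in.
Since a = 0.767 ≤ h_f = 6.1 in, the stress block lies entirely in the flange; analyse as a rectangular beam of width b_f.
M_n = T(d − a/2) = 172.2 × (27.5 − 0.3835) = 4669.5 kip·in.
M_n = 4669.5/12 = 389.13 kip·ft.

M_n ≈ 389 kip·ft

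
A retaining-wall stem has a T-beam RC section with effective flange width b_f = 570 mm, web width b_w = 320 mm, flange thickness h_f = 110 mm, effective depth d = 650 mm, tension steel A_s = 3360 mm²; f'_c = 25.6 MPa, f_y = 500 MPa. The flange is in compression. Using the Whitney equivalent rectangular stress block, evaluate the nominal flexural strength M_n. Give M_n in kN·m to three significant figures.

Tension: T = A_s f_y = 3360 × 500 = 1680000 N.
Try a within the flange: a = T/(0.85 f'_c b_f) = 1680000/(0.85 × 25.6 × 570) = 135.45 mm.
a = 135.45 > h_f = 110 mm: the block extends into the web. Split into flange-overhang and web parts.
C_f = 0.85 f'_c (b_f − b_w) h_f = 0.85 × 25.6 × (570 − 320) × 110 = 598400 N.
Remaining web compression depth: a_w = (T − C_f)/(0.85 f'_c b_w) = (1680000 − 598400)/(0.85 × 25.6 × 320) = 155.33 mm.
M_n = C_f(d − h_f/2) + (T − C_f)(d − a_w/2) = 598400 × (650 − 55) + 1081600 × (650 − 77.665) = 356.05 + 619.04 = 975.09 × 10⁶ N·mm.
M_n = 975.09 kN·m.

M_n ≈ 975 kN·m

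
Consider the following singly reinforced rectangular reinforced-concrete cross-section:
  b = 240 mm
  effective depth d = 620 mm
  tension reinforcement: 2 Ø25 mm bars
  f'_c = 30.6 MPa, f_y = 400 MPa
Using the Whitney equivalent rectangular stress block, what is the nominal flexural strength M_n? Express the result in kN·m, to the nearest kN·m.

M_n ≈ 231 kN·m

A_s = 2 × 491 = 982 mm².
T = A_s f_y = 982 × 400 = 392800 N = 392.8 kN.
From C = T: a = T/(0.85 f'_c b) = 392800/(0.85 × 30.6 × 240) = 62.92 mm.
M_n = T(d − a/2) = 392.8 kN × (620 − 31.46) mm = 231.18 kN·m.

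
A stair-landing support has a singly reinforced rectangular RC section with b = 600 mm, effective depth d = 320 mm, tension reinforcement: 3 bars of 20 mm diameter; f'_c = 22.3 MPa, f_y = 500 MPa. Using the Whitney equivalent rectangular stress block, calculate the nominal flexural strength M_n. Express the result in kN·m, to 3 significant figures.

M_n ≈ 141 kN·m

A_s = 3 × 314 = 942 mm².
T = A_s f_y = 942 × 500 = 471000 N = 471 kN.
From C = T: a = T/(0.85 f'_c b) = 471000/(0.85 × 22.3 × 600) = 41.41 mm.
M_n = T(d − a/2) = 471 kN × (320 − 20.705) mm = 140.97 kN·m.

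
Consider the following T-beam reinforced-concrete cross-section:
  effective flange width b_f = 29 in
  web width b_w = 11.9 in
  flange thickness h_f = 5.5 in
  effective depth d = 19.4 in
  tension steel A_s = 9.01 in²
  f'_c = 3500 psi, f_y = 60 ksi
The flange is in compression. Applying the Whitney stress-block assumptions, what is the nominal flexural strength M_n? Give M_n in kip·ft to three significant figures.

Tension: T = A_s f_y = 9.01 × 60 = 540.6 kips.
Try a within the flange: a = T/(0.85 f'_c b_f) = 540.6/(0.85 × 3.5 × 29) = 6.266 in.
a = 6.266 > h_f = 5.5 in: the block extends into the web. Split into flange-overhang and web parts.
C_f = 0.85 f'_c (b_f − b_w) h_f = 0.85 × 3.5 × (29 − 11.9) × 5.5 = 279.8 kips.
Remaining web compression depth: a_w = (T − C_f)/(0.85 f'_c b_w) = (540.6 − 279.8)/(0.85 × 3.5 × 11.9) = 7.367 in.
M_n = C_f(d − h_f/2) + (T − C_f)(d − a_w/2) = 279.8 × (19.4 − 2.75) + 260.8 × (19.4 − 3.6835) = 4658.7 + 4098.9 = 8757.6 kip·in.
M_n = 8757.6/12 = 729.80 kip·ft.

M_n ≈ 730 kip·ft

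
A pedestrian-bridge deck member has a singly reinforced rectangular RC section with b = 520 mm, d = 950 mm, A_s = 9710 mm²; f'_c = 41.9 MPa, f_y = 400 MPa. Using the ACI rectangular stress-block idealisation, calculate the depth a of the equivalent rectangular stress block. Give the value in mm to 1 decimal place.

a ≈ 209.7 mm

T = A_s f_y = 9710 × 400 = 3884000 N = 3884 kN.
Setting C = 0.85 f'_c a b equal to T: a = 3884000/(0.85 × 41.9 × 520) = 209.7 mm.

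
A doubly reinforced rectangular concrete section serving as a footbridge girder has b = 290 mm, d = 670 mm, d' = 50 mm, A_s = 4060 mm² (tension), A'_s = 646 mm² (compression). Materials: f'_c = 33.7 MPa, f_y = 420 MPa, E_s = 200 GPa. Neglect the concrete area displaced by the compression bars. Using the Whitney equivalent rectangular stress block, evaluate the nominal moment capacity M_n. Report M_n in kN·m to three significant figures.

Assume both tension and compression steel yield.
Net tension couple steel: A_s − A'_s = 3414 mm².
a = (A_s − A'_s) f_y / (0.85 f'_c b) = 1433880/(0.85 × 33.7 × 290) = 172.61 mm.
c = a/β₁ = 172.61/0.809 = 213.36 mm; ε'_s = 0.003(c − d')/c = 0.0023 ≥ f_y/E_s = 0.0021, so compression steel does yield.
M_n = (A_s − A'_s) f_y (d − a/2) + A'_s f_y (d − d') = [1433880 × (670 − 86.305) + 271320 × (670 − 50)] × 10⁻⁶ = 836.95 + 168.22 = 1005.17 kN·m.

M_n ≈ 1010 kN·m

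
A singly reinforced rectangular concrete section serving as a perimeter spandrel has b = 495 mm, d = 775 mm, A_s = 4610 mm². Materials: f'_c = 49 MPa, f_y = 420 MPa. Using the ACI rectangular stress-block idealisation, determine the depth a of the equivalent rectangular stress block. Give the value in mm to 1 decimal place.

a ≈ 93.9 mm

T = A_s f_y = 4610 × 420 = 1936200 N = 1936.2 kN.
Setting C = 0.85 f'_c a b equal to T: a = 1936200/(0.85 × 49 × 495) = 93.9 mm.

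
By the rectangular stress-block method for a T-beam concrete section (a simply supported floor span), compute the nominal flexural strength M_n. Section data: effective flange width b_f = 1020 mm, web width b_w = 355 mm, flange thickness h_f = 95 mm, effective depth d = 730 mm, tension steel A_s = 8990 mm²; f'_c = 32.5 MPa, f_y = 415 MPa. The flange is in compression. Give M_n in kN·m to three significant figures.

Tension: T = A_s f_y = 8990 × 415 = 3730850 N.
Try a within the flange: a = T/(0.85 f'_c b_f) = 3730850/(0.85 × 32.5 × 1020) = 132.41 mm.
a = 132.41 > h_f = 95 mm: the block extends into the web. Split into flange-overhang and web parts.
C_f = 0.85 f'_c (b_f − b_w) h_f = 0.85 × 32.5 × (1020 − 355) × 95 = 1745209 N.
Remaining web compression depth: a_w = (T − C_f)/(0.85 f'_c b_w) = (3730850 − 1745209)/(0.85 × 32.5 × 355) = 202.47 mm.
M_n = C_f(d − h_f/2) + (T − C_f)(d − a_w/2) = 1745209 × (730 − 47.5) + 1985641 × (730 − 101.235) = 1191.11 + 1248.50 = 2439.61 × 10⁶ N·mm.
M_n = 2439.61 kN·m.

M_n ≈ 2440 kN·m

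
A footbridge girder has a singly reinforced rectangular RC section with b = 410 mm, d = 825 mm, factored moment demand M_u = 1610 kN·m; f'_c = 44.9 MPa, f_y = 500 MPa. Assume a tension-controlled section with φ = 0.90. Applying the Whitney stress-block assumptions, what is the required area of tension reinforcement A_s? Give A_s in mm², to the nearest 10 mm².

M_n = M_u/φ = 1610/0.90 = 1788.89 kN·m.
With M_n = 0.85 f'_c a b (d − a/2), solve the quadratic for a:
a = d − √(d² − 2M_n/(0.85 f'_c b)) = 825 − √(825² − 2 × 1788.89×10⁶/(0.85 × 44.9 × 410)) = 152.71 mm.
A_s = 0.85 f'_c a b / f_y = 0.85 × 44.9 × 152.71 × 410 / 500 = 4779.1 mm².

A_s ≈ 4780 mm²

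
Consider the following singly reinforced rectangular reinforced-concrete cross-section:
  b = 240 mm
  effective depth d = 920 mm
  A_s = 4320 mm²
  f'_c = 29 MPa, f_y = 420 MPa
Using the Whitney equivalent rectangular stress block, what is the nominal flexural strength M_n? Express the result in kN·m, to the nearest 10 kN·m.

M_n ≈ 1390 kN·m

T = A_s f_y = 4320 × 420 = 1814400 N = 1814.4 kN.
From C = T: a = T/(0.85 f'_c b) = 1814400/(0.85 × 29 × 240) = 306.69 mm.
M_n = T(d − a/2) = 1814.4 kN × (920 − 153.345) mm = 1391.02 kN·m.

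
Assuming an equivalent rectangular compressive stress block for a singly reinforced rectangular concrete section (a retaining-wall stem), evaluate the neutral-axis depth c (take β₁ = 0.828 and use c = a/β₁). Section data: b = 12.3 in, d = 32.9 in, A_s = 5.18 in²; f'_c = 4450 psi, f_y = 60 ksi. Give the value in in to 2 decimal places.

c ≈ 8.07 in

T = A_s f_y = 5.18 × 60 = 310.8 kips.
a = T/(0.85 f'_c b) = 310.8/(0.85 × 4.45 × 12.3) = 6.6803 in.
With β₁ = 0.828, c = a/β₁ = 6.6803/0.828 = 8.07 in.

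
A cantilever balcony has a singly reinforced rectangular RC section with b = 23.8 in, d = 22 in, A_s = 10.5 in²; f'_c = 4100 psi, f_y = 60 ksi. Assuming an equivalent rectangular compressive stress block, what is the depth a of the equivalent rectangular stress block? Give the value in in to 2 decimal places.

a ≈ 7.60 in

T = A_s f_y = 10.5 × 60 = 630 kips.
a = T/(0.85 f'_c b) = 630/(0.85 × 4.1 × 23.8) = 7.60 in.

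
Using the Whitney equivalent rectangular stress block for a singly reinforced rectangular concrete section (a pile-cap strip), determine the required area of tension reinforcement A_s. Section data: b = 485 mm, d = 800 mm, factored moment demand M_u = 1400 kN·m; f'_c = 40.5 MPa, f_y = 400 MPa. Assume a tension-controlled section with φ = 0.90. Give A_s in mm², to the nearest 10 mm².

M_n = M_u/φ = 1400/0.90 = 1555.56 kN·m.
With M_n = 0.85 f'_c a b (d − a/2), solve the quadratic for a:
a = d − √(d² − 2M_n/(0.85 f'_c b)) = 800 − √(800² − 2 × 1555.56×10⁶/(0.85 × 40.5 × 485)) = 126.46 mm.
A_s = 0.85 f'_c a b / f_y = 0.85 × 40.5 × 126.46 × 485 / 400 = 5278.5 mm².

A_s ≈ 5280 mm²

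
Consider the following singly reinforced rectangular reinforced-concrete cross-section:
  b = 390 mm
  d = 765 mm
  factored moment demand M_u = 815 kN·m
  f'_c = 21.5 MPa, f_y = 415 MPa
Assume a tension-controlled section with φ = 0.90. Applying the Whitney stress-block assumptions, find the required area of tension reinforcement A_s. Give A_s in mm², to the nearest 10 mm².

A_s ≈ 3260 mm²

M_n = M_u/φ = 815/0.90 = 905.556 kN·m.
With M_n = 0.85 f'_c a b (d − a/2), solve the quadratic for a:
a = d − √(d² − 2M_n/(0.85 f'_c b)) = 765 − √(765² − 2 × 905.556×10⁶/(0.85 × 21.5 × 390)) = 189.57 mm.
A_s = 0.85 f'_c a b / f_y = 0.85 × 21.5 × 189.57 × 390 / 415 = 3255.7 mm².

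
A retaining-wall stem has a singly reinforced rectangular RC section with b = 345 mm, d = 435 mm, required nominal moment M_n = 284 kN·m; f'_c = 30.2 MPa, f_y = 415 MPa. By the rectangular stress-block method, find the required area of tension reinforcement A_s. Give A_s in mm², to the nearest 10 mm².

A_s ≈ 1740 mm²

With M_n = 0.85 f'_c a b (d − a/2), solve the quadratic for a:
a = d − √(d² − 2M_n/(0.85 f'_c b)) = 435 − √(435² − 2 × 284×10⁶/(0.85 × 30.2 × 345)) = 81.32 mm.
A_s = 0.85 f'_c a b / f_y = 0.85 × 30.2 × 81.32 × 345 / 415 = 1735.4 mm².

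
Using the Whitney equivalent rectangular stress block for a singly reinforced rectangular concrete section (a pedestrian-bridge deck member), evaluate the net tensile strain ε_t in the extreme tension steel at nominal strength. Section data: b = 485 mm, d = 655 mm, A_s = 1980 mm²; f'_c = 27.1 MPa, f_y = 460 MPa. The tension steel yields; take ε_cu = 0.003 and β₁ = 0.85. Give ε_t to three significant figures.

a = A_s f_y/(0.85 f'_c b) = 81.53 mm.
β₁ = 0.85, so c = a/β₁ = 81.53/0.85 = 95.92 mm.
From the linear strain diagram with ε_cu = 0.003: ε_t = 0.003 (d − c)/c = 0.003 × (655 − 95.92)/95.92 = 0.0175.
Since ε_t ≥ 0.005, the section is tension-controlled.

ε_t ≈ 0.0175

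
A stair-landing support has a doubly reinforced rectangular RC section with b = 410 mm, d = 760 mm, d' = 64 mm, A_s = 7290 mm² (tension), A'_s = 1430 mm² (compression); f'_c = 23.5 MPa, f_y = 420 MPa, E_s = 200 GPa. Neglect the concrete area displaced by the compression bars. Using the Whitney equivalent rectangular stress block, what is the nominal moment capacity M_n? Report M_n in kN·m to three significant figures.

M_n ≈ 1920 kN·m

Assume both tension and compression steel yield.
Net tension couple steel: A_s − A'_s = 5860 mm².
a = (A_s − A'_s) f_y / (0.85 f'_c b) = 2461200/(0.85 × 23.5 × 410) = 300.52 mm.
c = a/β₁ = 300.52/0.85 = 353.55 mm; ε'_s = 0.003(c − d')/c = 0.0025 ≥ f_y/E_s = 0.0021, so compression steel does yield.
M_n = (A_s − A'_s) f_y (d − a/2) + A'_s f_y (d − d') = [2461200 × (760 − 150.26) + 600600 × (760 − 64)] × 10⁻⁶ = 1500.69 + 418.02 = 1918.71 kN·m.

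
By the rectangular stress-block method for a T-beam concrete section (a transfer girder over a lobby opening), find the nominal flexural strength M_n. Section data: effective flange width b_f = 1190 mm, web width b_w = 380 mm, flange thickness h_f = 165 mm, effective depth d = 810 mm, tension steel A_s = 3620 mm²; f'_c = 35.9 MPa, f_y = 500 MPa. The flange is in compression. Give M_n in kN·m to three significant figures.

M_n ≈ 1420 kN·m

Tension: T = A_s f_y = 3620 × 500 = 1810000 N.
Try a within the flange: a = T/(0.85 f'_c b_f) = 1810000/(0.85 × 35.9 × 1190) = 49.84 mm.
Since a = 49.84 ≤ h_f = 165 mm, the stress block lies entirely in the flange; analyse as a rectangular beam of width b_f.
M_n = T(d − a/2) = 1810000 × (810 − 24.92) = 1420.99 × 10⁶ N·mm.
M_n = 1420.99 kN·m.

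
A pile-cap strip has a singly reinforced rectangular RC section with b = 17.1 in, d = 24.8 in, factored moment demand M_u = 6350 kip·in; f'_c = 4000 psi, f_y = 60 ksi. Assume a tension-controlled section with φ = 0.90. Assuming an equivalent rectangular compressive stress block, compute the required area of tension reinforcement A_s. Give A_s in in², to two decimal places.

M_n = M_u/φ = 6350/0.90 = 7055.56 kip·in.
From M_n = 0.85 f'_c a b (d − a/2):
a = d − √(d² − 2M_n/(0.85 f'_c b)) = 24.8 − √(24.8² − 2 × 7055.56/(0.85 × 4 × 17.1)) = 5.504 in.
A_s = 0.85 f'_c a b / f_y = 0.85 × 4 × 5.504 × 17.1 / 60 = 5.333 in².

A_s ≈ 5.33 in²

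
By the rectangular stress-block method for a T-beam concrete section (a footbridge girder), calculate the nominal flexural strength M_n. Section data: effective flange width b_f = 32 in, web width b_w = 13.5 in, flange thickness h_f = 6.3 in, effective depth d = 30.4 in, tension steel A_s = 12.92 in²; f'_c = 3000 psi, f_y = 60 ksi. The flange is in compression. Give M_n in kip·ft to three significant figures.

M_n ≈ 1610 kip·ft

Tension: T = A_s f_y = 12.92 × 60 = 775.2 kips.
Try a within the flange: a = T/(0.85 f'_c b_f) = 775.2/(0.85 × 3 × 32) = 9.500 in.
a = 9.500 > h_f = 6.3 in: the block extends into the web. Split into flange-overhang and web parts.
C_f = 0.85 f'_c (b_f − b_w) h_f = 0.85 × 3 × (32 − 13.5) × 6.3 = 297.2 kips.
Remaining web compression depth: a_w = (T − C_f)/(0.85 f'_c b_w) = (775.2 − 297.2)/(0.85 × 3 × 13.5) = 13.885 in.
M_n = C_f(d − h_f/2) + (T − C_f)(d − a_w/2) = 297.2 × (30.4 − 3.15) + 478 × (30.4 − 6.9425) = 8098.7 + 11212.7 = 19311.4 kip·in.
M_n = 19311.4/12 = 1609.28 kip·ft.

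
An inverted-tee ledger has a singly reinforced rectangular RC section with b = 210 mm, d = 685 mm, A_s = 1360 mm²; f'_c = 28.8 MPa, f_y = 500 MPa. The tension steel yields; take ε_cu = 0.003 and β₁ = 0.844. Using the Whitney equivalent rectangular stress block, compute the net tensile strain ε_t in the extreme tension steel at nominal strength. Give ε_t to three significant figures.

a = A_s f_y/(0.85 f'_c b) = 132.28 mm.
β₁ = 0.844, so c = a/β₁ = 132.28/0.844 = 156.73 mm.
From the linear strain diagram with ε_cu = 0.003: ε_t = 0.003 (d − c)/c = 0.003 × (685 − 156.73)/156.73 = 0.0101.
Since ε_t ≥ 0.005, the section is tension-controlled.

ε_t ≈ 0.0101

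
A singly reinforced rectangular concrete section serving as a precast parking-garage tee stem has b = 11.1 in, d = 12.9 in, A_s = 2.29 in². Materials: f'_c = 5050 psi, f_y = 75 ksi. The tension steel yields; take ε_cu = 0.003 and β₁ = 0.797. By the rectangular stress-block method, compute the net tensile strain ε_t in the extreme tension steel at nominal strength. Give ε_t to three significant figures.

a = A_s f_y/(0.85 f'_c b) = 3.605 in.
β₁ = 0.797, so c = a/β₁ = 3.605/0.797 = 4.523 in.
From the linear strain diagram with ε_cu = 0.003: ε_t = 0.003 (d − c)/c = 0.003 × (12.9 − 4.523)/4.523 = 0.00556.
Since ε_t ≥ 0.005, the section is tension-controlled.

ε_t ≈ 0.00556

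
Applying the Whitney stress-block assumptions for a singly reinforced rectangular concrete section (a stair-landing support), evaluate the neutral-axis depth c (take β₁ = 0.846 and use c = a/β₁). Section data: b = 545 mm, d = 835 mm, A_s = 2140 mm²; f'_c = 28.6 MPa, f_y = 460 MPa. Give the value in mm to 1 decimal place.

c ≈ 87.8 mm

T = A_s f_y = 2140 × 460 = 984400 N = 984.4 kN.
Setting C = 0.85 f'_c a b equal to T: a = 984400/(0.85 × 28.6 × 545) = 74.300 mm.
With β₁ = 0.846, c = a/β₁ = 74.300/0.846 = 87.8 mm.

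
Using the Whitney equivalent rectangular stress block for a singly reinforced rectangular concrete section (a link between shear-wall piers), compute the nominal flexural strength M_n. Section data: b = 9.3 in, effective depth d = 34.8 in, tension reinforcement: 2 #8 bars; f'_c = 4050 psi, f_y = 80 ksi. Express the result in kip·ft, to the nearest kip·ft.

M_n ≈ 346 kip·ft

A_s = 2 × 0.79 = 1.58 in².
T = A_s f_y = 1.58 × 80 = 126.4 kips.
a = T/(0.85 f'_c b) = 126.4/(0.85 × 4.05 × 9.3) = 3.948 in.
M_n = T(d − a/2) = 126.4 × (34.8 − 1.974) = 4149.2 kip·in = 4149.2/12 = 345.77 kip·ft.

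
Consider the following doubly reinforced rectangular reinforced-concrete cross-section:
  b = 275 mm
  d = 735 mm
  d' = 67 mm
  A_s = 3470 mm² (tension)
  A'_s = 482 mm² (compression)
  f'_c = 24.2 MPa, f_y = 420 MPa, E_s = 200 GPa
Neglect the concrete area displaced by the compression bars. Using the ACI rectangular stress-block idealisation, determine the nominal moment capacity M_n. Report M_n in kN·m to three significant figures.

M_n ≈ 918 kN·m

Assume both tension and compression steel yield.
Net tension couple steel: A_s − A'_s = 2988 mm².
a = (A_s − A'_s) f_y / (0.85 f'_c b) = 1254960/(0.85 × 24.2 × 275) = 221.85 mm.
c = a/β₁ = 221.85/0.85 = 261.00 mm; ε'_s = 0.003(c − d')/c = 0.0022 ≥ f_y/E_s = 0.0021, so compression steel does yield.
M_n = (A_s − A'_s) f_y (d − a/2) + A'_s f_y (d − d') = [1254960 × (735 − 110.925) + 202440 × (735 − 67)] × 10⁻⁶ = 783.19 + 135.23 = 918.42 kN·m.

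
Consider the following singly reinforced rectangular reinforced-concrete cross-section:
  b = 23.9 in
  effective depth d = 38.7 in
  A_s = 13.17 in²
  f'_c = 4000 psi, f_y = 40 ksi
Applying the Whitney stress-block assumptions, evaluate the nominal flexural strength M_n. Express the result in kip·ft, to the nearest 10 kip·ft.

T = A_s f_y = 13.17 × 40 = 526.8 kips.
a = T/(0.85 f'_c b) = 526.8/(0.85 × 4 × 23.9) = 6.483 in.
M_n = T(d − a/2) = 526.8 × (38.7 − 3.2415) = 18679.5 kip·in = 18679.5/12 = 1556.63 kip·ft.

M_n ≈ 1560 kip·ft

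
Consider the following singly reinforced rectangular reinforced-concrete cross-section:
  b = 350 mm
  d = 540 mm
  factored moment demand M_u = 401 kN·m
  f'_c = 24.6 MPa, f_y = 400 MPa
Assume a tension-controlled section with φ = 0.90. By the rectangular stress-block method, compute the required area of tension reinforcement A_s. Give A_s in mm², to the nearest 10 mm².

A_s ≈ 2340 mm²

M_n = M_u/φ = 401/0.90 = 445.556 kN·m.
With M_n = 0.85 f'_c a b (d − a/2), solve the quadratic for a:
a = d − √(d² − 2M_n/(0.85 f'_c b)) = 540 − √(540² − 2 × 445.556×10⁶/(0.85 × 24.6 × 350)) = 127.89 mm.
A_s = 0.85 f'_c a b / f_y = 0.85 × 24.6 × 127.89 × 350 / 400 = 2339.9 mm².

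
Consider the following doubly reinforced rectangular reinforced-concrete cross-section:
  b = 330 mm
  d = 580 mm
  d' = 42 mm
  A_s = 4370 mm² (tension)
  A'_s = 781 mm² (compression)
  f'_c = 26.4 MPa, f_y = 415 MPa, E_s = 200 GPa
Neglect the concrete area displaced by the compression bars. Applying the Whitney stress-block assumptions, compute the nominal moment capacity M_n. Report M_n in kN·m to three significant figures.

M_n ≈ 888 kN·m

Assume both tension and compression steel yield.
Net tension couple steel: A_s − A'_s = 3589 mm².
a = (A_s − A'_s) f_y / (0.85 f'_c b) = 1489435/(0.85 × 26.4 × 330) = 201.13 mm.
c = a/β₁ = 201.13/0.85 = 236.62 mm; ε'_s = 0.003(c − d')/c = 0.0025 ≥ f_y/E_s = 0.0021, so compression steel does yield.
M_n = (A_s − A'_s) f_y (d − a/2) + A'_s f_y (d − d') = [1489435 × (580 − 100.565) + 324115 × (580 − 42)] × 10⁻⁶ = 714.09 + 174.37 = 888.46 kN·m.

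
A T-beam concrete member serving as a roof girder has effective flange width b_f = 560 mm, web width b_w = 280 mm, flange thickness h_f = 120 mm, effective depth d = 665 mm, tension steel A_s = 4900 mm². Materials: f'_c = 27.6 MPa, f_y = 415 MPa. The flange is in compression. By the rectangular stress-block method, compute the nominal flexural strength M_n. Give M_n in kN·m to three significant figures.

M_n ≈ 1190 kN·m

Tension: T = A_s f_y = 4900 × 415 = 2033500 N.
Try a within the flange: a = T/(0.85 f'_c b_f) = 2033500/(0.85 × 27.6 × 560) = 154.78 mm.
a = 154.78 > h_f = 120 mm: the block extends into the web. Split into flange-overhang and web parts.
C_f = 0.85 f'_c (b_f − b_w) h_f = 0.85 × 27.6 × (560 − 280) × 120 = 788256 N.
Remaining web compression depth: a_w = (T − C_f)/(0.85 f'_c b_w) = (2033500 − 788256)/(0.85 × 27.6 × 280) = 189.57 mm.
M_n = C_f(d − h_f/2) + (T − C_f)(d − a_w/2) = 788256 × (665 − 60) + 1245244 × (665 − 94.785) = 476.89 + 710.06 = 1186.95 × 10⁶ N·mm.
M_n = 1186.95 kN·m.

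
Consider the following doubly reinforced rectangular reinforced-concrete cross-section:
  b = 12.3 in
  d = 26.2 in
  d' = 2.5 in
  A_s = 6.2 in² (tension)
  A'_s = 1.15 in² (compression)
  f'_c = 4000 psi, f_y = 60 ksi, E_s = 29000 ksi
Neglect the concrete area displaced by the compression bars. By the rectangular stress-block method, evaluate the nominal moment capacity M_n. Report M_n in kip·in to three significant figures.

M_n ≈ 8480 kip·in

Assume both steels yield.
a = (A_s − A'_s) f_y/(0.85 f'_c b) = (6.2 − 1.15) × 60/(0.85 × 4 × 12.3) = 7.245 in.
c = a/β₁ = 7.245/0.85 = 8.524 in; ε'_s = 0.003(c − d')/c = 0.0021 ≥ ε_y = 0.0021, so the compression steel yields.
M_n = (A_s − A'_s) f_y (d − a/2) + A'_s f_y (d − d') = 303 × (26.2 − 3.6225) + 69 × (26.2 − 2.5) = 6841.0 + 1635.3 = 8476.3 kip·in.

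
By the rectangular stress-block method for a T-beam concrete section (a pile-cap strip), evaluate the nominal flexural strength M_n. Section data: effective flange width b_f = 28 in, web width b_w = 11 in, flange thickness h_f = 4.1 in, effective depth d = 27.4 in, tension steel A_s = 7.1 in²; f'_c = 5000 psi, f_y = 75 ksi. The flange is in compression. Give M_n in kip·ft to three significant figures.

Tension: T = A_s f_y = 7.1 × 75 = 532.5 kips.
Try a within the flange: a = T/(0.85 f'_c b_f) = 532.5/(0.85 × 5 × 28) = 4.475 in.
a = 4.475 > h_f = 4.1 in: the block extends into the web. Split into flange-overhang and web parts.
C_f = 0.85 f'_c (b_f − b_w) h_f = 0.85 × 5 × (28 − 11) × 4.1 = 296.2 kips.
Remaining web compression depth: a_w = (T − C_f)/(0.85 f'_c b_w) = (532.5 − 296.2)/(0.85 × 5 × 11) = 5.055 in.
M_n = C_f(d − h_f/2) + (T − C_f)(d − a_w/2) = 296.2 × (27.4 − 2.05) + 236.3 × (27.4 − 2.5275) = 7508.7 + 5877.4 = 13386.1 kip·in.
M_n = 13386.1/12 = 1115.51 kip·ft.

M_n ≈ 1120 kip·ft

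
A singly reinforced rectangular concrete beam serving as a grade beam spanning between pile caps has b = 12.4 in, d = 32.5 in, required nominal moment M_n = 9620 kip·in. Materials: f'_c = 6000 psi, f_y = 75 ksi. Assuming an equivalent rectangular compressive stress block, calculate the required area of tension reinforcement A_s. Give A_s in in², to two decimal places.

A_s ≈ 4.28 in²

From M_n = 0.85 f'_c a b (d − a/2):
a = d − √(d² − 2M_n/(0.85 f'_c b)) = 32.5 − √(32.5² − 2 × 9620/(0.85 × 6 × 12.4)) = 5.077 in.
A_s = 0.85 f'_c a b / f_y = 0.85 × 6 × 5.077 × 12.4 / 75 = 4.281 in².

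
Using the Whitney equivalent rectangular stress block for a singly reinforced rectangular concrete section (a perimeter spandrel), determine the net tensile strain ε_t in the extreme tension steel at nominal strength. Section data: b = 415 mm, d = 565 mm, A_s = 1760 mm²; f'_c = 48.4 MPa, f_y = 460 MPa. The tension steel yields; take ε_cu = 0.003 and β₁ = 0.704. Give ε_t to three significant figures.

a = A_s f_y/(0.85 f'_c b) = 47.42 mm.
β₁ = 0.704, so c = a/β₁ = 47.42/0.704 = 67.36 mm.
From the linear strain diagram with ε_cu = 0.003: ε_t = 0.003 (d − c)/c = 0.003 × (565 − 67.36)/67.36 = 0.0222.
Since ε_t ≥ 0.005, the section is tension-controlled.

ε_t ≈ 0.0222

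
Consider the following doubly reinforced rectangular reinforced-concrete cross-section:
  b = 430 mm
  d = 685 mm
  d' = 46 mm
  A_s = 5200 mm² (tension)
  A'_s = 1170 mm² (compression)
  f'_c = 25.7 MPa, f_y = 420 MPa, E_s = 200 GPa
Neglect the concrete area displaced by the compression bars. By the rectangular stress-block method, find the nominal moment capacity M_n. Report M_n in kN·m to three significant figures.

M_n ≈ 1320 kN·m

Assume both tension and compression steel yield.
Net tension couple steel: A_s − A'_s = 4030 mm².
a = (A_s − A'_s) f_y / (0.85 f'_c b) = 1692600/(0.85 × 25.7 × 430) = 180.19 mm.
c = a/β₁ = 180.19/0.85 = 211.99 mm; ε'_s = 0.003(c − d')/c = 0.0023 ≥ f_y/E_s = 0.0021, so compression steel does yield.
M_n = (A_s − A'_s) f_y (d − a/2) + A'_s f_y (d − d') = [1692600 × (685 − 90.095) + 491400 × (685 − 46)] × 10⁻⁶ = 1006.94 + 314.00 = 1320.94 kN·m.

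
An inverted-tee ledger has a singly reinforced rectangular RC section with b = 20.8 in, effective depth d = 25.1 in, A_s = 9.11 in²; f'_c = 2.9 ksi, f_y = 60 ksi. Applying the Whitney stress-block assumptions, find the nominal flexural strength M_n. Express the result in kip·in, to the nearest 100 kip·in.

M_n ≈ 10800 kip·in

T = A_s f_y = 9.11 × 60 = 546.6 kips.
a = T/(0.85 f'_c b) = 546.6/(0.85 × 2.9 × 20.8) = 10.661 in.
M_n = T(d − a/2) = 546.6 × (25.1 − 5.3305) = 10806.0 kip·in.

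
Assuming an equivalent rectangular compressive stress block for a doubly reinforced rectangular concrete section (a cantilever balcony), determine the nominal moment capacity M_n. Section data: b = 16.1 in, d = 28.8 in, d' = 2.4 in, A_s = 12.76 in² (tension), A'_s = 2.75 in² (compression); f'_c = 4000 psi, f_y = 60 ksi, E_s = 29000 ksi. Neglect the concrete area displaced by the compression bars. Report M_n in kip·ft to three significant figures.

M_n ≈ 1530 kip·ft

Assume both steels yield.
a = (A_s − A'_s) f_y/(0.85 f'_c b) = (12.76 − 2.75) × 60/(0.85 × 4 × 16.1) = 10.972 in.
c = a/β₁ = 10.972/0.85 = 12.908 in; ε'_s = 0.003(c − d')/c = 0.0024 ≥ ε_y = 0.0021, so the compression steel yields.
M_n = (A_s − A'_s) f_y (d − a/2) + A'_s f_y (d − d') = 600.6 × (28.8 − 5.486) + 165 × (28.8 − 2.4) = 14002.4 + 4356.0 = 18358.4 kip·in = 18358.4/12 = 1529.87 kip·ft.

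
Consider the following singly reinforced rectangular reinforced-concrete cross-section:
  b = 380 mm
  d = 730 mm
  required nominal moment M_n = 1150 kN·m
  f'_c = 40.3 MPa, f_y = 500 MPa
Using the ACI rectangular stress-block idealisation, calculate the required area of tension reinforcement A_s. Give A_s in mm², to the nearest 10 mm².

A_s ≈ 3470 mm²

With M_n = 0.85 f'_c a b (d − a/2), solve the quadratic for a:
a = d − √(d² − 2M_n/(0.85 f'_c b)) = 730 − √(730² − 2 × 1150×10⁶/(0.85 × 40.3 × 380)) = 133.17 mm.
A_s = 0.85 f'_c a b / f_y = 0.85 × 40.3 × 133.17 × 380 / 500 = 3466.9 mm².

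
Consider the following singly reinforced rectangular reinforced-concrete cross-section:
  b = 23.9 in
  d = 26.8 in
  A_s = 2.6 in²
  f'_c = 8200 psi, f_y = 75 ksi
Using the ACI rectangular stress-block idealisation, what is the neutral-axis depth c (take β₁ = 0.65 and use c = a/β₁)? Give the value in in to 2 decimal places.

c ≈ 1.80 in

T = A_s f_y = 2.6 × 75 = 195 kips.
a = T/(0.85 f'_c b) = 195/(0.85 × 8.2 × 23.9) = 1.1706 in.
With β₁ = 0.65, c = a/β₁ = 1.1706/0.65 = 1.80 in.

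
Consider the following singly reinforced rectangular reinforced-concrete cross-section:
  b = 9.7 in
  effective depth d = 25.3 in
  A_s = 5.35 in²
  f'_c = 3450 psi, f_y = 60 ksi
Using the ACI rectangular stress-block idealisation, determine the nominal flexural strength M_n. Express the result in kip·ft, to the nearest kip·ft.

M_n ≈ 526 kip·ft

T = A_s f_y = 5.35 × 60 = 321 kips.
a = T/(0.85 f'_c b) = 321/(0.85 × 3.45 × 9.7) = 11.285 in.
M_n = T(d − a/2) = 321 × (25.3 − 5.6425) = 6310.1 kip·in = 6310.1/12 = 525.84 kip·ft.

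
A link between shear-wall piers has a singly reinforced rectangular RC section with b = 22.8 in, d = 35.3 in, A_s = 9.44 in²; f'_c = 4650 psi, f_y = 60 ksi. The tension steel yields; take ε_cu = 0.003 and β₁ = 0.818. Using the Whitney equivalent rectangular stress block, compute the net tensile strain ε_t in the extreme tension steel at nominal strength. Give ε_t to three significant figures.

ε_t ≈ 0.0108

a = A_s f_y/(0.85 f'_c b) = 6.285 in.
β₁ = 0.818, so c = a/β₁ = 6.285/0.818 = 7.683 in.
From the linear strain diagram with ε_cu = 0.003: ε_t = 0.003 (d − c)/c = 0.003 × (35.3 − 7.683)/7.683 = 0.0108.
Since ε_t ≥ 0.005, the section is tension-controlled.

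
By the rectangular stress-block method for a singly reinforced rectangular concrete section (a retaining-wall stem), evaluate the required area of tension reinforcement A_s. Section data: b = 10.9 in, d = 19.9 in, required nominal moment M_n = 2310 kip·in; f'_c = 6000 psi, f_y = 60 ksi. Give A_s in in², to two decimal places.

A_s ≈ 2.05 in²

From M_n = 0.85 f'_c a b (d − a/2):
a = d − √(d² − 2M_n/(0.85 f'_c b)) = 19.9 − √(19.9² − 2 × 2310/(0.85 × 6 × 10.9)) = 2.211 in.
A_s = 0.85 f'_c a b / f_y = 0.85 × 6 × 2.211 × 10.9 / 60 = 2.048 in².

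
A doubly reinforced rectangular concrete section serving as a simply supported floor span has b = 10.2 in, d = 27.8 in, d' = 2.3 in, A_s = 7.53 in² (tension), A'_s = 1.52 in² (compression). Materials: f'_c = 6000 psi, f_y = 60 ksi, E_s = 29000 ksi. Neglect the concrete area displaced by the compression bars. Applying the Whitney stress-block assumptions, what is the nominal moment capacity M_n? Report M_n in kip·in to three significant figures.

M_n ≈ 11100 kip·in

Assume both steels yield.
a = (A_s − A'_s) f_y/(0.85 f'_c b) = (7.53 − 1.52) × 60/(0.85 × 6 × 10.2) = 6.932 in.
c = a/β₁ = 6.932/0.75 = 9.243 in; ε'_s = 0.003(c − d')/c = 0.0023 ≥ ε_y = 0.0021, so the compression steel yields.
M_n = (A_s − A'_s) f_y (d − a/2) + A'_s f_y (d − d') = 360.6 × (27.8 − 3.466) + 91.2 × (27.8 − 2.3) = 8774.8 + 2325.6 = 11100.4 kip·in.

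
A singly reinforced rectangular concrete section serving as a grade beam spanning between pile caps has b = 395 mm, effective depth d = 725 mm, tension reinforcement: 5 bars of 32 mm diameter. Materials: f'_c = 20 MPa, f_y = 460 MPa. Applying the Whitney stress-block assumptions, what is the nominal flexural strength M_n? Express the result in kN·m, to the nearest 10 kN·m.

M_n ≈ 1090 kN·m

A_s = 5 × 804 = 4020 mm².
T = A_s f_y = 4020 × 460 = 1849200 N = 1849.2 kN.
From C = T: a = T/(0.85 f'_c b) = 1849200/(0.85 × 20 × 395) = 275.38 mm.
M_n = T(d − a/2) = 1849.2 kN × (725 − 137.69) mm = 1086.05 kN·m.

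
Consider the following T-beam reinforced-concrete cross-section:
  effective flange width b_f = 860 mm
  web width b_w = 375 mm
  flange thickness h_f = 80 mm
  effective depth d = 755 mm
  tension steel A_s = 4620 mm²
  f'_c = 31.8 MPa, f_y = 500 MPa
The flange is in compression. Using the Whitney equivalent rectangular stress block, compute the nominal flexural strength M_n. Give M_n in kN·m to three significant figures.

Tension: T = A_s f_y = 4620 × 500 = 2310000 N.
Try a within the flange: a = T/(0.85 f'_c b_f) = 2310000/(0.85 × 31.8 × 860) = 99.37 mm.
a = 99.37 > h_f = 80 mm: the block extends into the web. Split into flange-overhang and web parts.
C_f = 0.85 f'_c (b_f − b_w) h_f = 0.85 × 31.8 × (860 − 375) × 80 = 1048764 N.
Remaining web compression depth: a_w = (T − C_f)/(0.85 f'_c b_w) = (2310000 − 1048764)/(0.85 × 31.8 × 375) = 124.43 mm.
M_n = C_f(d − h_f/2) + (T − C_f)(d − a_w/2) = 1048764 × (755 − 40) + 1261236 × (755 − 62.215) = 749.87 + 873.77 = 1623.64 × 10⁶ N·mm.
M_n = 1623.64 kN·m.

M_n ≈ 1620 kN·m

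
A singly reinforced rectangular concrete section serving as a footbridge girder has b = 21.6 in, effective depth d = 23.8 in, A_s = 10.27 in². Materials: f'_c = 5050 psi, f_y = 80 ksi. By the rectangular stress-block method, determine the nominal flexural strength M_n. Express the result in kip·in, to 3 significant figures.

T = A_s f_y = 10.27 × 80 = 821.6 kips.
a = T/(0.85 f'_c b) = 821.6/(0.85 × 5.05 × 21.6) = 8.861 in.
M_n = T(d − a/2) = 821.6 × (23.8 − 4.4305) = 15914.0 kip·in.

M_n ≈ 15900 kip·in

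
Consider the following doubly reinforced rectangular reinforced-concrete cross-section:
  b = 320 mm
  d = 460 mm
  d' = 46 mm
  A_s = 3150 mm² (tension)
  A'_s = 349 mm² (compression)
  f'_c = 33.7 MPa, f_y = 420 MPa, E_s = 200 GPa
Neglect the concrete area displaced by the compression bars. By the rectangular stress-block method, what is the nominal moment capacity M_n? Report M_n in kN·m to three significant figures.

M_n ≈ 526 kN·m

Assume both tension and compression steel yield.
Net tension couple steel: A_s − A'_s = 2801 mm².
a = (A_s − A'_s) f_y / (0.85 f'_c b) = 1176420/(0.85 × 33.7 × 320) = 128.34 mm.
c = a/β₁ = 128.34/0.809 = 158.64 mm; ε'_s = 0.003(c − d')/c = 0.0021 ≥ f_y/E_s = 0.0021, so compression steel does yield.
M_n = (A_s − A'_s) f_y (d − a/2) + A'_s f_y (d − d') = [1176420 × (460 − 64.17) + 146580 × (460 − 46)] × 10⁻⁶ = 465.66 + 60.68 = 526.34 kN·m.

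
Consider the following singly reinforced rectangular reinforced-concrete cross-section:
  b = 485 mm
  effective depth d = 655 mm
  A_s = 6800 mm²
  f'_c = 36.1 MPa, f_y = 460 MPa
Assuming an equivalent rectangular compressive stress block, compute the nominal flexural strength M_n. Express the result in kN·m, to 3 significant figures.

T = A_s f_y = 6800 × 460 = 3128000 N = 3128 kN.
From C = T: a = T/(0.85 f'_c b) = 3128000/(0.85 × 36.1 × 485) = 210.18 mm.
M_n = T(d − a/2) = 3128 kN × (655 − 105.09) mm = 1720.12 kN·m.

M_n ≈ 1720 kN·m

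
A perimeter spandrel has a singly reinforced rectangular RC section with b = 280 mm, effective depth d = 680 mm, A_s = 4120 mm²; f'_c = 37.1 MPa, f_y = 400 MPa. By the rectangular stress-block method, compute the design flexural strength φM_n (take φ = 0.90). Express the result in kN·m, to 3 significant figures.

T = A_s f_y = 4120 × 400 = 1648000 N = 1648 kN.
From C = T: a = T/(0.85 f'_c b) = 1648000/(0.85 × 37.1 × 280) = 186.64 mm.
M_n = T(d − a/2) = 1648 kN × (680 − 93.32) mm = 966.85 kN·m.
φM_n = 0.90 × 966.85 = 870.17 kN·m.

φM_n ≈ 870 kN·m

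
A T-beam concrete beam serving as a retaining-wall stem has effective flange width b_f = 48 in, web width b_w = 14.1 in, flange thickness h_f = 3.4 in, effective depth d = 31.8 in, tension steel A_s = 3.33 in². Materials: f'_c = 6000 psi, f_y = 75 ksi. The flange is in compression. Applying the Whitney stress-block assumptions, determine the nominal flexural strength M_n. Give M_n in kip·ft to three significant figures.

Tension: T = A_s f_y = 3.33 × 75 = 249.75 kips.
Try a within the flange: a = T/(0.85 f'_c b_f) = 249.75/(0.85 × 6 × 48) = 1.020 in.
Since a = 1.020 ≤ h_f = 3.4 in, the stress block lies entirely in the flange; analyse as a rectangular beam of width b_f.
M_n = T(d − a/2) = 249.75 × (31.8 − 0.51) = 7814.7 kip·in.
M_n = 7814.7/12 = 651.23 kip·ft.

M_n ≈ 651 kip·ft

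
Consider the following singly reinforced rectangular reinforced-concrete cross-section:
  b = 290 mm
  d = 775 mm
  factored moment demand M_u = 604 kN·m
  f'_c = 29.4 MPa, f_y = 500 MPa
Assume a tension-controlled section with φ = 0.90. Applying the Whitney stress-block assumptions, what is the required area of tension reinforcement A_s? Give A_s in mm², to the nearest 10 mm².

M_n = M_u/φ = 604/0.90 = 671.111 kN·m.
With M_n = 0.85 f'_c a b (d − a/2), solve the quadratic for a:
a = d − √(d² − 2M_n/(0.85 f'_c b)) = 775 − √(775² − 2 × 671.111×10⁶/(0.85 × 29.4 × 290)) = 130.47 mm.
A_s = 0.85 f'_c a b / f_y = 0.85 × 29.4 × 130.47 × 290 / 500 = 1891.1 mm².

A_s ≈ 1890 mm²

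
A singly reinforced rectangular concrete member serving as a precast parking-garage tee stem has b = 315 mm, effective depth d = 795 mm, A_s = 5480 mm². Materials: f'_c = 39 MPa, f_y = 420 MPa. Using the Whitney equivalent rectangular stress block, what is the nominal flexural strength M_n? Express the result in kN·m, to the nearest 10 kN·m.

M_n ≈ 1580 kN·m

T = A_s f_y = 5480 × 420 = 2301600 N = 2301.6 kN.
From C = T: a = T/(0.85 f'_c b) = 2301600/(0.85 × 39 × 315) = 220.41 mm.
M_n = T(d − a/2) = 2301.6 kN × (795 − 110.205) mm = 1576.12 kN·m.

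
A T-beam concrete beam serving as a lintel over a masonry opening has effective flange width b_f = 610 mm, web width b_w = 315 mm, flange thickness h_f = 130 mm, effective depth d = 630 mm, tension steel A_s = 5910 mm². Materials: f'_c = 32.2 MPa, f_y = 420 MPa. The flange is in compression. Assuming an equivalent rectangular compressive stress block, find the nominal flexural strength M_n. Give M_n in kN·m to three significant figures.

Tension: T = A_s f_y = 5910 × 420 = 2482200 N.
Try a within the flange: a = T/(0.85 f'_c b_f) = 2482200/(0.85 × 32.2 × 610) = 148.67 mm.
a = 148.67 > h_f = 130 mm: the block extends into the web. Split into flange-overhang and web parts.
C_f = 0.85 f'_c (b_f − b_w) h_f = 0.85 × 32.2 × (610 − 315) × 130 = 1049640 N.
Remaining web compression depth: a_w = (T − C_f)/(0.85 f'_c b_w) = (2482200 − 1049640)/(0.85 × 32.2 × 315) = 166.16 mm.
M_n = C_f(d − h_f/2) + (T − C_f)(d − a_w/2) = 1049640 × (630 − 65) + 1432560 × (630 − 83.08) = 593.05 + 783.50 = 1376.55 × 10⁶ N·mm.
M_n = 1376.55 kN·m.

M_n ≈ 1380 kN·m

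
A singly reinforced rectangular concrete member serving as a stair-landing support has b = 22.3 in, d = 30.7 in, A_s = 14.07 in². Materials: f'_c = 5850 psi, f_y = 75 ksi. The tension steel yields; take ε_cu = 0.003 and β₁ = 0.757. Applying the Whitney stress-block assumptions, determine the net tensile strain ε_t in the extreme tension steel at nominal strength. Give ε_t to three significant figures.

ε_t ≈ 0.00433

a = A_s f_y/(0.85 f'_c b) = 9.516 in.
β₁ = 0.757, so c = a/β₁ = 9.516/0.757 = 12.571 in.
From the linear strain diagram with ε_cu = 0.003: ε_t = 0.003 (d − c)/c = 0.003 × (30.7 − 12.571)/12.571 = 0.00433.
ε_t is between 0.004 and 0.005 — transition zone.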